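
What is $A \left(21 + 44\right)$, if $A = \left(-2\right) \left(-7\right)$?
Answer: $910$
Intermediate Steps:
$A = 14$
$A \left(21 + 44\right) = 14 \left(21 + 44\right) = 14 \cdot 65 = 910$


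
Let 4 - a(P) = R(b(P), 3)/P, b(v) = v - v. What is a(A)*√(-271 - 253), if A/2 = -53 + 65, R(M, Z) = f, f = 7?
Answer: 89*I*√131/12 ≈ 84.888*I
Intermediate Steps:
b(v) = 0
R(M, Z) = 7
A = 24 (A = 2*(-53 + 65) = 2*12 = 24)
a(P) = 4 - 7/P
a(A)*√(-271 - 253) = (4 - 7/24)*√(-271 - 253) = (4 - 7*1/24)*√(-524) = (4 - 7/24)*(2*I*√131) = 89*(2*I*√131)/24 = 89*I*√131/12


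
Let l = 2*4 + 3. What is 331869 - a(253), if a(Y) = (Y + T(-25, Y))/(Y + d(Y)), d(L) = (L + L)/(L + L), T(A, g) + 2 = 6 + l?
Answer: 42147229/127 ≈ 3.3187e+5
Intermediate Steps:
l = 11 (l = 8 + 3 = 11)
T(A, g) = 15 (T(A, g) = -2 + (6 + 11) = -2 + 17 = 15)
d(L) = 1 (d(L) = (2*L)/((2*L)) = (2*L)*(1/(2*L)) = 1)
a(Y) = (15 + Y)/(1 + Y) (a(Y) = (Y + 15)/(Y + 1) = (15 + Y)/(1 + Y))
331869 - a(253) = 331869 - (15 + 253)/(1 + 253) = 331869 - 268/254 = 331869 - 1*134/127 = 331869 - 134/127 = 42147229/127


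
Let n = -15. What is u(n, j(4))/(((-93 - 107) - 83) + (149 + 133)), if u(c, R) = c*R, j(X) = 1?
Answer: 15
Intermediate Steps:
u(c, R) = R*c
u(n, j(4))/(((-93 - 107) - 83) + (149 + 133)) = (1*(-15))/(((-93 - 107) - 83) + (149 + 133)) = -15/((-200 - 83) + 282) = -15/(-283 + 282) = -15/(-1) = -15*(-1) = 15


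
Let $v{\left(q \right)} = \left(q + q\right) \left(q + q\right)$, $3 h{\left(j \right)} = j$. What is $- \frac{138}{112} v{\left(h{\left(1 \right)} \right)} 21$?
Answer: $- \frac{23}{2} \approx -11.5$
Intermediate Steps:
$h{\left(j \right)} = \frac{j}{3}$
$v{\left(q \right)} = 4 q^{2}$ ($v{\left(q \right)} = 2 q 2 q = 4 q^{2}$)
$- \frac{138}{112} v{\left(h{\left(1 \right)} \right)} 21 = - \frac{138}{112} \cdot 4 \left(\frac{1}{3} \cdot 1\right)^{2} \cdot 21 = \left(-138\right) \frac{1}{112} \cdot \frac{4}{9} \cdot 21 = - \frac{69 \cdot 4 \cdot \frac{1}{9}}{56} \cdot 21 = \left(- \frac{69}{56}\right) \frac{4}{9} \cdot 21 = \left(- \frac{23}{42}\right) 21 = - \frac{23}{2}$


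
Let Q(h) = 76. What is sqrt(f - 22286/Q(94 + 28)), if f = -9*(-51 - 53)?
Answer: 5*sqrt(37126)/38 ≈ 25.353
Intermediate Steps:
f = 936 (f = -9*(-104) = 936)
sqrt(f - 22286/Q(94 + 28)) = sqrt(936 - 22286/76) = sqrt(936 - 22286*1/76) = sqrt(936 - 11143/38) = sqrt(24425/38) = 5*sqrt(37126)/38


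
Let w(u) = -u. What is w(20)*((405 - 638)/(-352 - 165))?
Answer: -4660/517 ≈ -9.0135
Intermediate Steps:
w(20)*((405 - 638)/(-352 - 165)) = (-1*20)*((405 - 638)/(-352 - 165)) = -(-4660)/(-517) = -(-4660)*(-1)/517 = -20*233/517 = -4660/517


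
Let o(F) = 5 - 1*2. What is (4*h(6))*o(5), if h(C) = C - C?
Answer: 0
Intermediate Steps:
h(C) = 0
o(F) = 3 (o(F) = 5 - 2 = 3)
(4*h(6))*o(5) = (4*0)*3 = 0*3 = 0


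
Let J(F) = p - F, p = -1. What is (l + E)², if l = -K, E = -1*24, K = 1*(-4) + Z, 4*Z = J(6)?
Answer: 5329/16 ≈ 333.06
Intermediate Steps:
J(F) = -1 - F
Z = -7/4 (Z = (-1 - 1*6)/4 = (-1 - 6)/4 = (¼)*(-7) = -7/4 ≈ -1.7500)
K = -23/4 (K = 1*(-4) - 7/4 = -4 - 7/4 = -23/4 ≈ -5.7500)
E = -24
l = 23/4 (l = -1*(-23/4) = 23/4 ≈ 5.7500)
(l + E)² = (23/4 - 24)² = (-73/4)² = 5329/16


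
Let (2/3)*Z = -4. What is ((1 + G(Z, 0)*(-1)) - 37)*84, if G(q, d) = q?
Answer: -2520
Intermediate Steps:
Z = -6 (Z = (3/2)*(-4) = -6)
((1 + G(Z, 0)*(-1)) - 37)*84 = ((1 - 6*(-1)) - 37)*84 = ((1 + 6) - 37)*84 = (7 - 37)*84 = -30*84 = -2520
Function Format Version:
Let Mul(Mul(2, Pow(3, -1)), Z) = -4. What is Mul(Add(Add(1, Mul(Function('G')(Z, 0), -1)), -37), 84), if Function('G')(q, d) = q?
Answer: -2520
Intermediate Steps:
Z = -6 (Z = Mul(Rational(3, 2), -4) = -6)
Mul(Add(Add(1, Mul(Function('G')(Z, 0), -1)), -37), 84) = Mul(Add(Add(1, Mul(-6, -1)), -37), 84) = Mul(Add(Add(1, 6), -37), 84) = Mul(Add(7, -37), 84) = Mul(-30, 84) = -2520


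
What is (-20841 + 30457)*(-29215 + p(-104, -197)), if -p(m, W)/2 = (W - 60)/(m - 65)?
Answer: -47482355984/169 ≈ -2.8096e+8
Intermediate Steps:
p(m, W) = -2*(-60 + W)/(-65 + m) (p(m, W) = -2*(W - 60)/(m - 65) = -2*(-60 + W)/(-65 + m))
(-20841 + 30457)*(-29215 + p(-104, -197)) = (-20841 + 30457)*(-29215 + 2*(60 - 1*(-197))/(-65 - 104)) = 9616*(-29215 + 2*(60 + 197)/(-169)) = 9616*(-29215 + 2*(-1/169)*257) = 9616*(-29215 - 514/169) = 9616*(-4937849/169) = -47482355984/169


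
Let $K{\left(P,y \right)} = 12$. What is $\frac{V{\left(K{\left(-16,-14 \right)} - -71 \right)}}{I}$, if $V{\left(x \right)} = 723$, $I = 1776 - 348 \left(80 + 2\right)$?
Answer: $- \frac{241}{8920} \approx -0.027018$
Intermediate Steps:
$I = -26760$ ($I = 1776 - 28536 = -26760$)
$\frac{V{\left(K{\left(-16,-14 \right)} - -71 \right)}}{I} = \frac{723}{-26760} = 723 \left(- \frac{1}{26760}\right) = - \frac{241}{8920}$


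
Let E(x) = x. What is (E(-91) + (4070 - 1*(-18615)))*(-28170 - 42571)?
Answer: -1598322154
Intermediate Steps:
(E(-91) + (4070 - 1*(-18615)))*(-28170 - 42571) = (-91 + (4070 - 1*(-18615)))*(-28170 - 42571) = (-91 + (4070 + 18615))*(-70741) = (-91 + 22685)*(-70741) = 22594*(-70741) = -1598322154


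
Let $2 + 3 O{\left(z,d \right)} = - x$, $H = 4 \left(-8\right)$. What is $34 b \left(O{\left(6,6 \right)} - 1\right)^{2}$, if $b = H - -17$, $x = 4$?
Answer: $-4590$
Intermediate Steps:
$H = -32$
$b = -15$ ($b = -32 - -17 = -32 + 17 = -15$)
$O{\left(z,d \right)} = -2$ ($O{\left(z,d \right)} = - \frac{2}{3} + \frac{\left(-1\right) 4}{3} = - \frac{2}{3} + \frac{1}{3} \left(-4\right) = - \frac{2}{3} - \frac{4}{3} = -2$)
$34 b \left(O{\left(6,6 \right)} - 1\right)^{2} = 34 \left(-15\right) \left(-2 - 1\right)^{2} = - 510 \left(-3\right)^{2} = \left(-510\right) 9 = -4590$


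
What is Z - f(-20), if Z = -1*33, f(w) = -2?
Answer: -31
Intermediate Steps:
Z = -33
Z - f(-20) = -33 - 1*(-2) = -33 + 2 = -31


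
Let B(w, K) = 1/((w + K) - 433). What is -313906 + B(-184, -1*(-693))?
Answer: -23856855/76 ≈ -3.1391e+5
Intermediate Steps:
B(w, K) = 1/(-433 + K + w) (B(w, K) = 1/((K + w) - 433) = 1/(-433 + K + w))
-313906 + B(-184, -1*(-693)) = -313906 + 1/(-433 - 1*(-693) - 184) = -313906 + 1/(-433 + 693 - 184) = -313906 + 1/76 = -23856855/76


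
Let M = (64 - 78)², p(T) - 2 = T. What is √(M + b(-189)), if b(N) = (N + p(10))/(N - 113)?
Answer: √17929438/302 ≈ 14.021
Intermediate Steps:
p(T) = 2 + T
M = 196 (M = (-14)² = 196)
b(N) = (12 + N)/(-113 + N) (b(N) = (N + (2 + 10))/(N - 113) = (N + 12)/(-113 + N) = (12 + N)/(-113 + N))
√(M + b(-189)) = √(196 + (12 - 189)/(-113 - 189)) = √(196 - 177/(-302)) = √(196 - 1/302*(-177)) = √(196 + 177/302) = √(59369/302) = √17929438/302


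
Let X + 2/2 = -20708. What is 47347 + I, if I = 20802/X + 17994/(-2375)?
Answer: 776095629043/16394625 ≈ 47338.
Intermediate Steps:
X = -20709 (X = -1 - 20708 = -20709)
I = -140680832/16394625 (I = 20802/(-20709) + 17994/(-2375) = 20802*(-1/20709) + 17994*(-1/2375) = -6934/6903 - 17994/2375 = -140680832/16394625 ≈ -8.5809)
47347 + I = 47347 - 140680832/16394625 = 776095629043/16394625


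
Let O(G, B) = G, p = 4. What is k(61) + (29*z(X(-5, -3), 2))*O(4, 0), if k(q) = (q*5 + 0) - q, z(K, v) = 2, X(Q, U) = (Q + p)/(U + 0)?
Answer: 476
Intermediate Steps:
X(Q, U) = (4 + Q)/U (X(Q, U) = (Q + 4)/(U + 0) = (4 + Q)/U)
k(q) = 4*q (k(q) = (5*q + 0) - q = 5*q - q = 4*q)
k(61) + (29*z(X(-5, -3), 2))*O(4, 0) = 4*61 + (29*2)*4 = 244 + 58*4 = 244 + 232 = 476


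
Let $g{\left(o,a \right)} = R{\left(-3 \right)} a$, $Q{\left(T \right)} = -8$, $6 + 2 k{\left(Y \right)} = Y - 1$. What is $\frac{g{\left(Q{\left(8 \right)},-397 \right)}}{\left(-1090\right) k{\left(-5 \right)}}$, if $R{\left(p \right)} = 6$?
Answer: $- \frac{397}{1090} \approx -0.36422$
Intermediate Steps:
$k{\left(Y \right)} = - \frac{7}{2} + \frac{Y}{2}$ ($k{\left(Y \right)} = -3 + \frac{Y - 1}{2} = -3 + \frac{-1 + Y}{2} = -3 + \left(- \frac{1}{2} + \frac{Y}{2}\right) = - \frac{7}{2} + \frac{Y}{2}$)
$g{\left(o,a \right)} = 6 a$
$\frac{g{\left(Q{\left(8 \right)},-397 \right)}}{\left(-1090\right) k{\left(-5 \right)}} = \frac{6 \left(-397\right)}{\left(-1090\right) \left(- \frac{7}{2} + \frac{1}{2} \left(-5\right)\right)} = - \frac{2382}{\left(-1090\right) \left(- \frac{7}{2} - \frac{5}{2}\right)} = - \frac{2382}{\left(-1090\right) \left(-6\right)} = - \frac{2382}{6540} = \left(-2382\right) \frac{1}{6540} = - \frac{397}{1090}$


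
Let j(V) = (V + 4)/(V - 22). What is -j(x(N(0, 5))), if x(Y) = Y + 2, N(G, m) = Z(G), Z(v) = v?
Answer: 3/10 ≈ 0.30000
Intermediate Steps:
N(G, m) = G
x(Y) = 2 + Y
j(V) = (4 + V)/(-22 + V)
-j(x(N(0, 5))) = -(4 + (2 + 0))/(-22 + (2 + 0)) = -(4 + 2)/(-22 + 2) = -6/(-20) = -(-1)*6/20 = -1*(-3/10) = 3/10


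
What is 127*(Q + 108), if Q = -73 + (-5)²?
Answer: 7620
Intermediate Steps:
Q = -48 (Q = -73 + 25 = -48)
127*(Q + 108) = 127*(-48 + 108) = 127*60 = 7620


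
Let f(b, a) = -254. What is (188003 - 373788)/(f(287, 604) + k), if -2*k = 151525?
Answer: 371570/152033 ≈ 2.4440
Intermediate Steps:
k = -151525/2 (k = -½*151525 = -151525/2 ≈ -75763.)
(188003 - 373788)/(f(287, 604) + k) = (188003 - 373788)/(-254 - 151525/2) = -185785/(-152033/2) = -185785*(-2/152033) = 371570/152033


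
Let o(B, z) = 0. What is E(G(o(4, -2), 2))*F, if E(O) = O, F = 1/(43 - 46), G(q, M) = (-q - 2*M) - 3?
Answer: 7/3 ≈ 2.3333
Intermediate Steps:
G(q, M) = -3 - q - 2*M
F = -⅓ (F = 1/(-3) = -⅓ ≈ -0.33333)
E(G(o(4, -2), 2))*F = (-3 - 1*0 - 2*2)*(-⅓) = (-3 + 0 - 4)*(-⅓) = -7*(-⅓) = 7/3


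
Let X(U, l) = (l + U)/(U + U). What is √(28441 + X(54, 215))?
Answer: √9215691/18 ≈ 168.65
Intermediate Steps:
X(U, l) = (U + l)/(2*U) (X(U, l) = (U + l)/((2*U)) = (U + l)*(1/(2*U)) = (U + l)/(2*U))
√(28441 + X(54, 215)) = √(28441 + (½)*(54 + 215)/54) = √(28441 + (½)*(1/54)*269) = √(28441 + 269/108) = √(3071897/108) = √9215691/18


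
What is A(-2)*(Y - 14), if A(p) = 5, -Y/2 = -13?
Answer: 60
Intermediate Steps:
Y = 26 (Y = -2*(-13) = 26)
A(-2)*(Y - 14) = 5*(26 - 14) = 5*12 = 60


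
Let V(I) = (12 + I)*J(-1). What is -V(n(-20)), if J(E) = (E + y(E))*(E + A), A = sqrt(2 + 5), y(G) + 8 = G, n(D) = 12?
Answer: -240 + 240*sqrt(7) ≈ 394.98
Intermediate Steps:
y(G) = -8 + G
A = sqrt(7) ≈ 2.6458
J(E) = (-8 + 2*E)*(E + sqrt(7)) (J(E) = (E + (-8 + E))*(E + sqrt(7)) = (-8 + 2*E)*(E + sqrt(7)))
V(I) = (10 - 10*sqrt(7))*(12 + I) (V(I) = (12 + I)*(-8*(-1) - 8*sqrt(7) + 2*(-1)**2 + 2*(-1)*sqrt(7)) = (12 + I)*(8 - 8*sqrt(7) + 2*1 - 2*sqrt(7)) = (12 + I)*(8 - 8*sqrt(7) + 2 - 2*sqrt(7)) = (12 + I)*(10 - 10*sqrt(7)) = (10 - 10*sqrt(7))*(12 + I))
-V(n(-20)) = -10*(1 - sqrt(7))*(12 + 12) = -10*(1 - sqrt(7))*24 = -(240 - 240*sqrt(7)) = -240 + 240*sqrt(7)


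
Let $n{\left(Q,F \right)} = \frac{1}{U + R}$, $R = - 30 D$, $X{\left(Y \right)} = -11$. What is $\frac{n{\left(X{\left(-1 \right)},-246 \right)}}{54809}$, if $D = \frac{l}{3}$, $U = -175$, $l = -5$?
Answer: $- \frac{1}{6851125} \approx -1.4596 \cdot 10^{-7}$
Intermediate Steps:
$D = - \frac{5}{3} \approx -1.6667$
$R = 50$ ($R = \left(-30\right) \left(- \frac{5}{3}\right) = 50$)
$n{\left(Q,F \right)} = - \frac{1}{125}$ ($n{\left(Q,F \right)} = \frac{1}{-175 + 50} = \frac{1}{-125} = - \frac{1}{125}$)
$\frac{n{\left(X{\left(-1 \right)},-246 \right)}}{54809} = - \frac{1}{125 \cdot 54809} = \left(- \frac{1}{125}\right) \frac{1}{54809} = - \frac{1}{6851125}$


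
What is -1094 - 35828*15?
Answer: -538514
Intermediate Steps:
-1094 - 35828*15 = -1094 - 689*780 = -1094 - 537420 = -538514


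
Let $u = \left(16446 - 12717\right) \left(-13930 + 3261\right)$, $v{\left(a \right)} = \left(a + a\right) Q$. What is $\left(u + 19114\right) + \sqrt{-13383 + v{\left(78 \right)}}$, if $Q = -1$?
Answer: $-39765587 + i \sqrt{13539} \approx -3.9766 \cdot 10^{7} + 116.36 i$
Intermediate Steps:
$v{\left(a \right)} = - 2 a$ ($v{\left(a \right)} = \left(a + a\right) \left(-1\right) = 2 a \left(-1\right) = - 2 a$)
$u = -39784701$ ($u = 3729 \left(-10669\right) = -39784701$)
$\left(u + 19114\right) + \sqrt{-13383 + v{\left(78 \right)}} = \left(-39784701 + 19114\right) + \sqrt{-13383 - 156} = -39765587 + \sqrt{-13383 - 156} = -39765587 + \sqrt{-13539} = -39765587 + i \sqrt{13539}$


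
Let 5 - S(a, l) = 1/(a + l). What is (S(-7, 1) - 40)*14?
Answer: -1463/3 ≈ -487.67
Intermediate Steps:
S(a, l) = 5 - 1/(a + l)
(S(-7, 1) - 40)*14 = ((-1 + 5*(-7) + 5*1)/(-7 + 1) - 40)*14 = ((-1 - 35 + 5)/(-6) - 40)*14 = (-⅙*(-31) - 40)*14 = (31/6 - 40)*14 = -209/6*14 = -1463/3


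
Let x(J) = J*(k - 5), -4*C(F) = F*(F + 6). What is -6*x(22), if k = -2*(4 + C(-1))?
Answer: 2046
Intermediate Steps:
C(F) = -F*(6 + F)/4 (C(F) = -F*(F + 6)/4 = -F*(6 + F)/4)
k = -21/2 (k = -2*(4 - ¼*(-1)*(6 - 1)) = -2*(4 - ¼*(-1)*5) = -2*(4 + 5/4) = -2*21/4 = -21/2 ≈ -10.500)
x(J) = -31*J/2 (x(J) = J*(-21/2 - 5) = J*(-31/2) = -31*J/2)
-6*x(22) = -(-93)*22 = -6*(-341) = 2046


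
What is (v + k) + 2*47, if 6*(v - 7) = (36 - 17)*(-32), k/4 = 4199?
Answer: 50387/3 ≈ 16796.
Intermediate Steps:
k = 16796 (k = 4*4199 = 16796)
v = -283/3 (v = 7 + ((36 - 17)*(-32))/6 = 7 + (19*(-32))/6 = 7 + (⅙)*(-608) = 7 - 304/3 = -283/3 ≈ -94.333)
(v + k) + 2*47 = (-283/3 + 16796) + 2*47 = 50105/3 + 94 = 50387/3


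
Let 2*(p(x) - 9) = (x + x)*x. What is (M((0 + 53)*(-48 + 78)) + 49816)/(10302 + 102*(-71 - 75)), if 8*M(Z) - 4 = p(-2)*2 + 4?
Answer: -66427/6120 ≈ -10.854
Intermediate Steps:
p(x) = 9 + x² (p(x) = 9 + ((x + x)*x)/2 = 9 + ((2*x)*x)/2 = 9 + (2*x²)/2 = 9 + x²)
M(Z) = 17/4 (M(Z) = ½ + ((9 + (-2)²)*2 + 4)/8 = ½ + ((9 + 4)*2 + 4)/8 = ½ + (13*2 + 4)/8 = ½ + (26 + 4)/8 = ½ + (⅛)*30 = ½ + 15/4 = 17/4)
(M((0 + 53)*(-48 + 78)) + 49816)/(10302 + 102*(-71 - 75)) = (17/4 + 49816)/(10302 + 102*(-71 - 75)) = 199281/(4*(10302 + 102*(-146))) = 199281/(4*(10302 - 14892)) = (199281/4)/(-4590) = (199281/4)*(-1/4590) = -66427/6120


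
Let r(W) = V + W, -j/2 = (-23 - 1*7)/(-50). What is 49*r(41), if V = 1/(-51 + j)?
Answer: 524104/261 ≈ 2008.1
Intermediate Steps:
j = -6/5 (j = -2*(-23 - 1*7)/(-50) = -2*(-23 - 7)*(-1)/50 = -(-60)*(-1)/50 = -2*⅗ = -6/5 ≈ -1.2000)
V = -5/261 (V = 1/(-51 - 6/5) = 1/(-261/5) = -5/261 ≈ -0.019157)
r(W) = -5/261 + W
49*r(41) = 49*(-5/261 + 41) = 49*(10696/261) = 524104/261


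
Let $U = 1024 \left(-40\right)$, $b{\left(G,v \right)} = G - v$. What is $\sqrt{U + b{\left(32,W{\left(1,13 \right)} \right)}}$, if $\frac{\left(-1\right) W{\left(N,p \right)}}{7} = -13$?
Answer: $11 i \sqrt{339} \approx 202.53 i$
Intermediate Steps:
$W{\left(N,p \right)} = 91$ ($W{\left(N,p \right)} = \left(-7\right) \left(-13\right) = 91$)
$U = -40960$
$\sqrt{U + b{\left(32,W{\left(1,13 \right)} \right)}} = \sqrt{-40960 + \left(32 - 91\right)} = \sqrt{-40960 - 59} = \sqrt{-41019} = 11 i \sqrt{339}$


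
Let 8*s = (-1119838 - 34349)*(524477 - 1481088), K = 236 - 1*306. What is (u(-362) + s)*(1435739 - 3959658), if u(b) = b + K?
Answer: -2786679100699603119/8 ≈ -3.4833e+17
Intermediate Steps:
K = -70 (K = 236 - 306 = -70)
u(b) = -70 + b (u(b) = b - 70 = -70 + b)
s = 1104107980257/8 (s = ((-1119838 - 34349)*(524477 - 1481088))/8 = (-1154187*(-956611))/8 = (⅛)*1104107980257 = 1104107980257/8 ≈ 1.3801e+11)
(u(-362) + s)*(1435739 - 3959658) = ((-70 - 362) + 1104107980257/8)*(1435739 - 3959658) = (-432 + 1104107980257/8)*(-2523919) = (1104107976801/8)*(-2523919) = -2786679100699603119/8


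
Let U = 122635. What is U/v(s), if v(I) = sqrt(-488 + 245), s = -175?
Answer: -122635*I*sqrt(3)/27 ≈ -7867.0*I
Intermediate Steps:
v(I) = 9*I*sqrt(3) (v(I) = sqrt(-243) = 9*I*sqrt(3))
U/v(s) = 122635/((9*I*sqrt(3))) = 122635*(-I*sqrt(3)/27) = -122635*I*sqrt(3)/27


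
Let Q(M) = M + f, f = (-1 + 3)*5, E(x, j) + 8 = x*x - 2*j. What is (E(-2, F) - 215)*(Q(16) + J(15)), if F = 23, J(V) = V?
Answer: -10865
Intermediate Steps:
E(x, j) = -8 + x² - 2*j (E(x, j) = -8 + (x*x - 2*j) = -8 + (x² - 2*j) = -8 + x² - 2*j)
f = 10 (f = 2*5 = 10)
Q(M) = 10 + M (Q(M) = M + 10 = 10 + M)
(E(-2, F) - 215)*(Q(16) + J(15)) = ((-8 + (-2)² - 2*23) - 215)*((10 + 16) + 15) = ((-8 + 4 - 46) - 215)*(26 + 15) = (-50 - 215)*41 = -265*41 = -10865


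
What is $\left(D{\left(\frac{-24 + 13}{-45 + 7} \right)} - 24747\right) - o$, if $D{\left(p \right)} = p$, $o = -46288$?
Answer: $\frac{818569}{38} \approx 21541.0$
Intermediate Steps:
$\left(D{\left(\frac{-24 + 13}{-45 + 7} \right)} - 24747\right) - o = \left(\frac{-24 + 13}{-45 + 7} - 24747\right) - -46288 = \left(- \frac{11}{-38} - 24747\right) + 46288 = \left(\left(-11\right) \left(- \frac{1}{38}\right) - 24747\right) + 46288 = \left(\frac{11}{38} - 24747\right) + 46288 = - \frac{940375}{38} + 46288 = \frac{818569}{38}$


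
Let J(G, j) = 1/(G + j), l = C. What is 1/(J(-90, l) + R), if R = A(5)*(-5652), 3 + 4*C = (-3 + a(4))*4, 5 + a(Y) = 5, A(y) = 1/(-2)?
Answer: 375/1059746 ≈ 0.00035386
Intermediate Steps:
A(y) = -½ (A(y) = 1*(-½) = -½)
a(Y) = 0 (a(Y) = -5 + 5 = 0)
C = -15/4 (C = -¾ + ((-3 + 0)*4)/4 = -¾ + (-3*4)/4 = -¾ + (¼)*(-12) = -¾ - 3 = -15/4 ≈ -3.7500)
l = -15/4 ≈ -3.7500
R = 2826 (R = -½*(-5652) = 2826)
1/(J(-90, l) + R) = 1/(1/(-90 - 15/4) + 2826) = 1/(1/(-375/4) + 2826) = 1/(-4/375 + 2826) = 1/(1059746/375) = 375/1059746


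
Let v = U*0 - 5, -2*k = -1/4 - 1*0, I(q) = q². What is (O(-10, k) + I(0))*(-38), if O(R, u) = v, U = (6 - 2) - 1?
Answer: 190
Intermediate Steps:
U = 3 (U = 4 - 1 = 3)
k = ⅛ (k = -(-1/4 - 1*0)/2 = -(-1*¼ + 0)/2 = -(-¼ + 0)/2 = -½*(-¼) = ⅛ ≈ 0.12500)
v = -5 (v = 3*0 - 5 = 0 - 5 = -5)
O(R, u) = -5
(O(-10, k) + I(0))*(-38) = (-5 + 0²)*(-38) = (-5 + 0)*(-38) = -5*(-38) = 190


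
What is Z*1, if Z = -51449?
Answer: -51449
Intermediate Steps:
Z*1 = -51449*1 = -51449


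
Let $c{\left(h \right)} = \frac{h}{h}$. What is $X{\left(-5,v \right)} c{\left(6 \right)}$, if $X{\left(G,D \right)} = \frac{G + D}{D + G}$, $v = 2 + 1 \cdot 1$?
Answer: $1$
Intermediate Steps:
$c{\left(h \right)} = 1$
$v = 3$ ($v = 2 + 1 = 3$)
$X{\left(G,D \right)} = 1$ ($X{\left(G,D \right)} = \frac{D + G}{D + G} = 1$)
$X{\left(-5,v \right)} c{\left(6 \right)} = 1 \cdot 1 = 1$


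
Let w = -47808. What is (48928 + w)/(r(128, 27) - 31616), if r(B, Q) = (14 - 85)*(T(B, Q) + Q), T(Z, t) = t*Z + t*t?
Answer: -280/82667 ≈ -0.0033871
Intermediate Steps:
T(Z, t) = t² + Z*t (T(Z, t) = Z*t + t² = t² + Z*t)
r(B, Q) = -71*Q - 71*Q*(B + Q) (r(B, Q) = (14 - 85)*(Q*(B + Q) + Q) = -71*(Q + Q*(B + Q)) = -71*Q - 71*Q*(B + Q))
(48928 + w)/(r(128, 27) - 31616) = (48928 - 47808)/(71*27*(-1 - 1*128 - 1*27) - 31616) = 1120/(71*27*(-1 - 128 - 27) - 31616) = 1120/(71*27*(-156) - 31616) = 1120/(-299052 - 31616) = 1120/(-330668) = 1120*(-1/330668) = -280/82667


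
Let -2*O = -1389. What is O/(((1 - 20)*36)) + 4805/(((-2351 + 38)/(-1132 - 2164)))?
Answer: 2406909587/351576 ≈ 6846.1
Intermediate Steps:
O = 1389/2 (O = -1/2*(-1389) = 1389/2 ≈ 694.50)
O/(((1 - 20)*36)) + 4805/(((-2351 + 38)/(-1132 - 2164))) = 1389/(2*(((1 - 20)*36))) + 4805/(((-2351 + 38)/(-1132 - 2164))) = 1389/(2*((-19*36))) + 4805/((-2313/(-3296))) = (1389/2)/(-684) + 4805/((-2313*(-1/3296))) = (1389/2)*(-1/684) + 4805/(2313/3296) = -463/456 + 4805*(3296/2313) = -463/456 + 15837280/2313 = 2406909587/351576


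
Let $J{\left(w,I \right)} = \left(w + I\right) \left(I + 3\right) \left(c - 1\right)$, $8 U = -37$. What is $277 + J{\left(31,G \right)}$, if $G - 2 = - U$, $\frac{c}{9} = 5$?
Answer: $\frac{259379}{16} \approx 16211.0$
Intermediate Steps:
$c = 45$ ($c = 9 \cdot 5 = 45$)
$U = - \frac{37}{8}$ ($U = \frac{1}{8} \left(-37\right) = - \frac{37}{8} \approx -4.625$)
$G = \frac{53}{8}$ ($G = 2 - - \frac{37}{8} = 2 + \frac{37}{8} = \frac{53}{8} \approx 6.625$)
$J{\left(w,I \right)} = 44 \left(3 + I\right) \left(I + w\right)$ ($J{\left(w,I \right)} = \left(w + I\right) \left(I + 3\right) \left(45 - 1\right) = \left(I + w\right) \left(3 + I\right) 44 = \left(3 + I\right) \left(I + w\right) 44 = 44 \left(3 + I\right) \left(I + w\right)$)
$277 + J{\left(31,G \right)} = 277 + \left(44 \left(\frac{53}{8}\right)^{2} + 132 \cdot \frac{53}{8} + 132 \cdot 31 + 44 \cdot \frac{53}{8} \cdot 31\right) = 277 + \left(44 \cdot \frac{2809}{64} + \frac{1749}{2} + 4092 + \frac{18073}{2}\right) = 277 + \left(\frac{30899}{16} + \frac{1749}{2} + 4092 + \frac{18073}{2}\right) = 277 + \frac{254947}{16} = \frac{259379}{16}$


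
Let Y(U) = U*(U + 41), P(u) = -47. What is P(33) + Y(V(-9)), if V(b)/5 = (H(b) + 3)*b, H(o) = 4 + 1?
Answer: 114793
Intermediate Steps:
H(o) = 5
V(b) = 40*b (V(b) = 5*((5 + 3)*b) = 5*(8*b) = 40*b)
Y(U) = U*(41 + U)
P(33) + Y(V(-9)) = -47 + (40*(-9))*(41 + 40*(-9)) = -47 - 360*(41 - 360) = -47 - 360*(-319) = -47 + 114840 = 114793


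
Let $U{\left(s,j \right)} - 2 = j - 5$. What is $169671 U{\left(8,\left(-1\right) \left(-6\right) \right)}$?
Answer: $509013$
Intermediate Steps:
$U{\left(s,j \right)} = -3 + j$ ($U{\left(s,j \right)} = 2 + \left(j - 5\right) = 2 + \left(-5 + j\right) = -3 + j$)
$169671 U{\left(8,\left(-1\right) \left(-6\right) \right)} = 169671 \left(-3 - -6\right) = 169671 \left(-3 + 6\right) = 169671 \cdot 3 = 509013$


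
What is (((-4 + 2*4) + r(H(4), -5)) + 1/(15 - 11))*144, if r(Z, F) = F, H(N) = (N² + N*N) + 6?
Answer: -108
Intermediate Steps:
H(N) = 6 + 2*N² (H(N) = (N² + N²) + 6 = 2*N² + 6 = 6 + 2*N²)
(((-4 + 2*4) + r(H(4), -5)) + 1/(15 - 11))*144 = (((-4 + 2*4) - 5) + 1/(15 - 11))*144 = (((-4 + 8) - 5) + 1/4)*144 = ((4 - 5) + ¼)*144 = (-1 + ¼)*144 = -¾*144 = -108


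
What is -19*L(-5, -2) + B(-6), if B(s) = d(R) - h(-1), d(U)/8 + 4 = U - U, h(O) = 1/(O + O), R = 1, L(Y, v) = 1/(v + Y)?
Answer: -403/14 ≈ -28.786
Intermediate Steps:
L(Y, v) = 1/(Y + v)
h(O) = 1/(2*O)
d(U) = -32 (d(U) = -32 + 8*(U - U) = -32 + 8*0 = -32 + 0 = -32)
B(s) = -63/2 (B(s) = -32 - 1/(2*(-1)) = -32 - (-1)/2 = -32 - 1*(-½) = -32 + ½ = -63/2)
-19*L(-5, -2) + B(-6) = -19/(-5 - 2) - 63/2 = -19/(-7) - 63/2 = -19*(-⅐) - 63/2 = 19/7 - 63/2 = -403/14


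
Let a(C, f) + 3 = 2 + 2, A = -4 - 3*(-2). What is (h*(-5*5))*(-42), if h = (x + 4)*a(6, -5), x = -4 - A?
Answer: -2100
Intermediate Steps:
A = 2 (A = -4 - 1*(-6) = -4 + 6 = 2)
a(C, f) = 1 (a(C, f) = -3 + (2 + 2) = -3 + 4 = 1)
x = -6 (x = -4 - 1*2 = -4 - 2 = -6)
h = -2 (h = (-6 + 4)*1 = -2*1 = -2)
(h*(-5*5))*(-42) = -(-10)*5*(-42) = -2*(-25)*(-42) = 50*(-42) = -2100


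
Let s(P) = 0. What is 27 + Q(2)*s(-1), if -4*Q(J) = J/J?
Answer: 27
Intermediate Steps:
Q(J) = -¼ (Q(J) = -J/(4*J) = -¼*1 = -¼)
27 + Q(2)*s(-1) = 27 - ¼*0 = 27 + 0 = 27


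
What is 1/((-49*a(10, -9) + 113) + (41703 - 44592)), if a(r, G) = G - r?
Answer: -1/1845 ≈ -0.00054201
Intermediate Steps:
1/((-49*a(10, -9) + 113) + (41703 - 44592)) = 1/((-49*(-9 - 1*10) + 113) + (41703 - 44592)) = 1/((-49*(-9 - 10) + 113) - 2889) = 1/((-49*(-19) + 113) - 2889) = 1/((931 + 113) - 2889) = 1/(1044 - 2889) = 1/(-1845) = -1/1845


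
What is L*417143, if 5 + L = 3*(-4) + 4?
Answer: -5422859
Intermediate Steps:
L = -13 (L = -5 + (3*(-4) + 4) = -5 + (-12 + 4) = -5 - 8 = -13)
L*417143 = -13*417143 = -5422859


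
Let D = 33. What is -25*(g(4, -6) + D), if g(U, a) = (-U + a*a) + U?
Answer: -1725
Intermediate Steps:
g(U, a) = a² (g(U, a) = (-U + a²) + U = (a² - U) + U = a²)
-25*(g(4, -6) + D) = -25*((-6)² + 33) = -25*(36 + 33) = -25*69 = -1725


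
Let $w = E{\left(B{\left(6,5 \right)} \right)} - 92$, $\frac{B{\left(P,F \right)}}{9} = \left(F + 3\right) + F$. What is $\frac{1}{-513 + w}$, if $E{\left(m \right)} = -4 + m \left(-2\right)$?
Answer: $- \frac{1}{843} \approx -0.0011862$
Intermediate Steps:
$B{\left(P,F \right)} = 27 + 18 F$ ($B{\left(P,F \right)} = 9 \left(\left(F + 3\right) + F\right) = 9 \left(\left(3 + F\right) + F\right) = 9 \left(3 + 2 F\right) = 27 + 18 F$)
$E{\left(m \right)} = -4 - 2 m$
$w = -330$ ($w = \left(-4 - 2 \left(27 + 18 \cdot 5\right)\right) - 92 = \left(-4 - 2 \left(27 + 90\right)\right) - 92 = \left(-4 - 234\right) - 92 = -238 - 92 = -330$)
$\frac{1}{-513 + w} = \frac{1}{-513 - 330} = \frac{1}{-843} = - \frac{1}{843}$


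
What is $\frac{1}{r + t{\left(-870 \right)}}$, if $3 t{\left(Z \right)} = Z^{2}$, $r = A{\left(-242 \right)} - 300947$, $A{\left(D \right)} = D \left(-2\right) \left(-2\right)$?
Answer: $- \frac{1}{49615} \approx -2.0155 \cdot 10^{-5}$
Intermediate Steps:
$A{\left(D \right)} = 4 D$ ($A{\left(D \right)} = - 2 D \left(-2\right) = 4 D$)
$r = -301915$ ($r = 4 \left(-242\right) - 300947 = -968 - 300947 = -301915$)
$t{\left(Z \right)} = \frac{Z^{2}}{3}$
$\frac{1}{r + t{\left(-870 \right)}} = \frac{1}{-301915 + \frac{\left(-870\right)^{2}}{3}} = \frac{1}{-301915 + \frac{1}{3} \cdot 756900} = \frac{1}{-301915 + 252300} = \frac{1}{-49615} = - \frac{1}{49615}$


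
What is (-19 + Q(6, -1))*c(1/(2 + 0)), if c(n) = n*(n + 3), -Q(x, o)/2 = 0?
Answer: -133/4 ≈ -33.250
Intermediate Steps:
Q(x, o) = 0 (Q(x, o) = -2*0 = 0)
c(n) = n*(3 + n)
(-19 + Q(6, -1))*c(1/(2 + 0)) = (-19 + 0)*((3 + 1/(2 + 0))/(2 + 0)) = -19*(3 + 1/2)/2 = -19*(3 + ½)/2 = -19*7/(2*2) = -19*7/4 = -133/4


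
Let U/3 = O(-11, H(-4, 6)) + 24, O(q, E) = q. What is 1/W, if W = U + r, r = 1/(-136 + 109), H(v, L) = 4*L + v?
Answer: 27/1052 ≈ 0.025665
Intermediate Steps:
H(v, L) = v + 4*L
r = -1/27 (r = 1/(-27) = -1/27 ≈ -0.037037)
U = 39 (U = 3*(-11 + 24) = 3*13 = 39)
W = 1052/27 (W = 39 - 1/27 = 1052/27 ≈ 38.963)
1/W = 1/(1052/27) = 27/1052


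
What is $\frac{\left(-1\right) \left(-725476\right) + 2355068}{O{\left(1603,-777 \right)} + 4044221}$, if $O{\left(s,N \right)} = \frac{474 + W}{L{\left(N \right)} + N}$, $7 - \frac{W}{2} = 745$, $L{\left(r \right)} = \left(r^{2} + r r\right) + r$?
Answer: $\frac{619140055296}{812823713297} \approx 0.76171$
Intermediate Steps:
$L{\left(r \right)} = r + 2 r^{2}$ ($L{\left(r \right)} = \left(r^{2} + r^{2}\right) + r = 2 r^{2} + r = r + 2 r^{2}$)
$W = -1476$ ($W = 14 - 1490 = -1476$)
$O{\left(s,N \right)} = - \frac{1002}{N + N \left(1 + 2 N\right)}$ ($O{\left(s,N \right)} = \frac{474 - 1476}{N \left(1 + 2 N\right) + N} = - \frac{1002}{N + N \left(1 + 2 N\right)}$)
$\frac{\left(-1\right) \left(-725476\right) + 2355068}{O{\left(1603,-777 \right)} + 4044221} = \frac{\left(-1\right) \left(-725476\right) + 2355068}{- \frac{501}{\left(-777\right) \left(1 - 777\right)} + 4044221} = \frac{725476 + 2355068}{\left(-501\right) \left(- \frac{1}{777}\right) \frac{1}{-776} + 4044221} = \frac{3080544}{\left(-501\right) \left(- \frac{1}{777}\right) \left(- \frac{1}{776}\right) + 4044221} = \frac{3080544}{- \frac{167}{200984} + 4044221} = \frac{3080544}{\frac{812823713297}{200984}} = 3080544 \cdot \frac{200984}{812823713297} = \frac{619140055296}{812823713297}$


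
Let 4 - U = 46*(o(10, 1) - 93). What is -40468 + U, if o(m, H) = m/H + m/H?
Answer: -37106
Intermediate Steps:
o(m, H) = 2*m/H
U = 3362 (U = 4 - 46*(2*10/1 - 93) = 4 - 46*(2*10*1 - 93) = 4 - 46*(20 - 93) = 4 - 46*(-73) = 4 - 1*(-3358) = 4 + 3358 = 3362)
-40468 + U = -40468 + 3362 = -37106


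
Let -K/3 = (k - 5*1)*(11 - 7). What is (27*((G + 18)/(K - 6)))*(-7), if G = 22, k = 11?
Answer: 1260/13 ≈ 96.923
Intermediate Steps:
K = -72 (K = -3*(11 - 5*1)*(11 - 7) = -3*(11 - 5)*4 = -18*4 = -3*24 = -72)
(27*((G + 18)/(K - 6)))*(-7) = (27*((22 + 18)/(-72 - 6)))*(-7) = (27*(40/(-78)))*(-7) = (27*(40*(-1/78)))*(-7) = (27*(-20/39))*(-7) = -180/13*(-7) = 1260/13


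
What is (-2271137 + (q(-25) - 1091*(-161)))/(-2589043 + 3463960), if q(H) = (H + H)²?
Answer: -232554/97213 ≈ -2.3922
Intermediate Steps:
q(H) = 4*H² (q(H) = (2*H)² = 4*H²)
(-2271137 + (q(-25) - 1091*(-161)))/(-2589043 + 3463960) = (-2271137 + (4*(-25)² - 1091*(-161)))/(-2589043 + 3463960) = (-2271137 + (4*625 + 175651))/874917 = (-2271137 + (2500 + 175651))*(1/874917) = (-2271137 + 178151)*(1/874917) = -2092986*1/874917 = -232554/97213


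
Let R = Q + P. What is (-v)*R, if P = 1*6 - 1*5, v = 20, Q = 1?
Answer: -40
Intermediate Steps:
P = 1 (P = 6 - 5 = 1)
R = 2 (R = 1 + 1 = 2)
(-v)*R = -1*20*2 = -20*2 = -40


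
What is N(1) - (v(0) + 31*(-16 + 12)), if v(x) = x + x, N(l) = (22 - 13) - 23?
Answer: 110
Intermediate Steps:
N(l) = -14 (N(l) = 9 - 23 = -14)
v(x) = 2*x
N(1) - (v(0) + 31*(-16 + 12)) = -14 - (2*0 + 31*(-16 + 12)) = -14 - (0 + 31*(-4)) = -14 - (0 - 124) = -14 - 1*(-124) = -14 + 124 = 110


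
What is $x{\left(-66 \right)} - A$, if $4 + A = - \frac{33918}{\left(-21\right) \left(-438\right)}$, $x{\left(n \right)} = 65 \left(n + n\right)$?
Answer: $- \frac{13141355}{1533} \approx -8572.3$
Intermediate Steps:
$x{\left(n \right)} = 130 n$ ($x{\left(n \right)} = 65 \cdot 2 n = 130 n$)
$A = - \frac{11785}{1533}$ ($A = -4 - \frac{33918}{\left(-21\right) \left(-438\right)} = -4 - \frac{33918}{9198} = -4 - \frac{5653}{1533} = - \frac{11785}{1533} \approx -7.6875$)
$x{\left(-66 \right)} - A = 130 \left(-66\right) - - \frac{11785}{1533} = -8580 + \frac{11785}{1533} = - \frac{13141355}{1533}$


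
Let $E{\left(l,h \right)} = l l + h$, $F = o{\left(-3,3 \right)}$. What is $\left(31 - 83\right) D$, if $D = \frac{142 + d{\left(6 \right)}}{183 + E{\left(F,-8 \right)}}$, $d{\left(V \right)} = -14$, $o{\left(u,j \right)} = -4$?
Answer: $- \frac{6656}{191} \approx -34.848$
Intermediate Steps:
$F = -4$
$E{\left(l,h \right)} = h + l^{2}$ ($E{\left(l,h \right)} = l^{2} + h = h + l^{2}$)
$D = \frac{128}{191}$ ($D = \frac{142 - 14}{183 - \left(8 - \left(-4\right)^{2}\right)} = \frac{128}{183 + \left(-8 + 16\right)} = \frac{128}{183 + 8} = \frac{128}{191} \approx 0.67016$)
$\left(31 - 83\right) D = \left(31 - 83\right) \frac{128}{191} = \left(-52\right) \frac{128}{191} = - \frac{6656}{191}$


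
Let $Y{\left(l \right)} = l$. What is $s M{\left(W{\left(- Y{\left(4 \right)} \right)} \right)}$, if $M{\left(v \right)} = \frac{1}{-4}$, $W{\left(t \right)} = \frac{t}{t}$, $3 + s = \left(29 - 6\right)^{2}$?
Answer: $- \frac{263}{2} \approx -131.5$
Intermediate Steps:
$s = 526$ ($s = -3 + \left(29 - 6\right)^{2} = -3 + 23^{2} = -3 + 529 = 526$)
$W{\left(t \right)} = 1$
$M{\left(v \right)} = - \frac{1}{4}$
$s M{\left(W{\left(- Y{\left(4 \right)} \right)} \right)} = 526 \left(- \frac{1}{4}\right) = - \frac{263}{2}$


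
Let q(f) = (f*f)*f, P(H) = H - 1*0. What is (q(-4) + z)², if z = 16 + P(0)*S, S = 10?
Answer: 2304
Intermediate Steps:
P(H) = H (P(H) = H + 0 = H)
z = 16 (z = 16 + 0*10 = 16 + 0 = 16)
q(f) = f³ (q(f) = f²*f = f³)
(q(-4) + z)² = ((-4)³ + 16)² = (-64 + 16)² = (-48)² = 2304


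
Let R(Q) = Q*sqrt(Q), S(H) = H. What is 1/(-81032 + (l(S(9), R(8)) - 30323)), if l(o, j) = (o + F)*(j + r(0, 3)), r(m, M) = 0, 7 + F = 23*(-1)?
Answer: -111355/12399710233 + 336*sqrt(2)/12399710233 ≈ -8.9421e-6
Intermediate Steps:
F = -30 (F = -7 + 23*(-1) = -7 - 23 = -30)
R(Q) = Q**(3/2)
l(o, j) = j*(-30 + o) (l(o, j) = (o - 30)*(j + 0) = (-30 + o)*j = j*(-30 + o))
1/(-81032 + (l(S(9), R(8)) - 30323)) = 1/(-81032 + (8**(3/2)*(-30 + 9) - 30323)) = 1/(-81032 + ((16*sqrt(2))*(-21) - 30323)) = 1/(-81032 + (-336*sqrt(2) - 30323)) = 1/(-81032 + (-30323 - 336*sqrt(2))) = 1/(-111355 - 336*sqrt(2))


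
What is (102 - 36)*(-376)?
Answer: -24816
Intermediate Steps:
(102 - 36)*(-376) = 66*(-376) = -24816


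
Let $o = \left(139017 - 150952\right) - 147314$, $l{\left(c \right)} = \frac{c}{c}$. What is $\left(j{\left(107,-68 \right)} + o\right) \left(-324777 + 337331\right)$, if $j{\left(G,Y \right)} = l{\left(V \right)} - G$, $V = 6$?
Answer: $-2000542670$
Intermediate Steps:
$l{\left(c \right)} = 1$
$o = -159249$ ($o = -11935 - 147314 = -159249$)
$j{\left(G,Y \right)} = 1 - G$
$\left(j{\left(107,-68 \right)} + o\right) \left(-324777 + 337331\right) = \left(\left(1 - 107\right) - 159249\right) \left(-324777 + 337331\right) = \left(\left(1 - 107\right) - 159249\right) 12554 = \left(-106 - 159249\right) 12554 = \left(-159355\right) 12554 = -2000542670$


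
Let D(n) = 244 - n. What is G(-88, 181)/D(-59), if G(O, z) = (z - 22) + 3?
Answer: 54/101 ≈ 0.53465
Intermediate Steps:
G(O, z) = -19 + z (G(O, z) = (-22 + z) + 3 = -19 + z)
G(-88, 181)/D(-59) = (-19 + 181)/(244 - 1*(-59)) = 162/(244 + 59) = 162/303 = 162*(1/303) = 54/101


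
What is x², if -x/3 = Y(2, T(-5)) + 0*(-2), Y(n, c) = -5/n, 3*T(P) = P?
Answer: 225/4 ≈ 56.250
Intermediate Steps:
T(P) = P/3
x = 15/2 (x = -3*(-5/2 + 0*(-2)) = -3*(-5*½ + 0) = -3*(-5/2 + 0) = -3*(-5/2) = 15/2 ≈ 7.5000)
x² = (15/2)² = 225/4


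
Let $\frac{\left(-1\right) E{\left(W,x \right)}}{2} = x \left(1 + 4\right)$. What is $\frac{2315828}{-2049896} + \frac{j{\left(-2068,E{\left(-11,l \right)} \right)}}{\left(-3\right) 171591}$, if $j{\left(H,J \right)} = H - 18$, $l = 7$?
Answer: $- \frac{42423201571}{37686825486} \approx -1.1257$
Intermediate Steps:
$E{\left(W,x \right)} = - 10 x$ ($E{\left(W,x \right)} = - 2 x \left(1 + 4\right) = - 2 x 5 = - 2 \cdot 5 x = - 10 x$)
$j{\left(H,J \right)} = -18 + H$ ($j{\left(H,J \right)} = H - 18 = -18 + H$)
$\frac{2315828}{-2049896} + \frac{j{\left(-2068,E{\left(-11,l \right)} \right)}}{\left(-3\right) 171591} = \frac{2315828}{-2049896} + \frac{-18 - 2068}{\left(-3\right) 171591} = 2315828 \left(- \frac{1}{2049896}\right) - \frac{2086}{-514773} = - \frac{578957}{512474} - - \frac{298}{73539} = - \frac{578957}{512474} + \frac{298}{73539} = - \frac{42423201571}{37686825486}$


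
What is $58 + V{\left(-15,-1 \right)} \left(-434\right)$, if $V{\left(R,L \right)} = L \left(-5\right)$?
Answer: $-2112$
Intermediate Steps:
$V{\left(R,L \right)} = - 5 L$
$58 + V{\left(-15,-1 \right)} \left(-434\right) = 58 + \left(-5\right) \left(-1\right) \left(-434\right) = 58 + 5 \left(-434\right) = 58 - 2170 = -2112$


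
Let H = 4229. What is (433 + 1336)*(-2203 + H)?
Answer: 3583994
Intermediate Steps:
(433 + 1336)*(-2203 + H) = (433 + 1336)*(-2203 + 4229) = 1769*2026 = 3583994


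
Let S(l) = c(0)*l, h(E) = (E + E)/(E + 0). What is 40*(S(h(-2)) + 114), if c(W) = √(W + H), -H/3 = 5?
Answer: 4560 + 80*I*√15 ≈ 4560.0 + 309.84*I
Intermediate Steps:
H = -15 (H = -3*5 = -15)
c(W) = √(-15 + W) (c(W) = √(W - 15) = √(-15 + W))
h(E) = 2 (h(E) = (2*E)/E = 2)
S(l) = I*l*√15 (S(l) = √(-15 + 0)*l = √(-15)*l = (I*√15)*l = I*l*√15)
40*(S(h(-2)) + 114) = 40*(I*2*√15 + 114) = 40*(2*I*√15 + 114) = 40*(114 + 2*I*√15) = 4560 + 80*I*√15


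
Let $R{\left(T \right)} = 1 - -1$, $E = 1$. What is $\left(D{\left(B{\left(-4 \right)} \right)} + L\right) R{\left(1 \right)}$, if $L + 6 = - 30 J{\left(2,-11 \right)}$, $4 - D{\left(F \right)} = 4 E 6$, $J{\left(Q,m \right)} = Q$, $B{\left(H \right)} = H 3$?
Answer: $-172$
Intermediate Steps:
$B{\left(H \right)} = 3 H$
$R{\left(T \right)} = 2$ ($R{\left(T \right)} = 1 + 1 = 2$)
$D{\left(F \right)} = -20$ ($D{\left(F \right)} = 4 - 4 \cdot 1 \cdot 6 = 4 - 4 \cdot 6 = 4 - 24 = -20$)
$L = -66$ ($L = -6 - 60 = -66$)
$\left(D{\left(B{\left(-4 \right)} \right)} + L\right) R{\left(1 \right)} = \left(-20 - 66\right) 2 = \left(-86\right) 2 = -172$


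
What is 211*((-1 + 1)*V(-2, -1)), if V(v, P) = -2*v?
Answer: 0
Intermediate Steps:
211*((-1 + 1)*V(-2, -1)) = 211*((-1 + 1)*(-2*(-2))) = 211*(0*4) = 211*0 = 0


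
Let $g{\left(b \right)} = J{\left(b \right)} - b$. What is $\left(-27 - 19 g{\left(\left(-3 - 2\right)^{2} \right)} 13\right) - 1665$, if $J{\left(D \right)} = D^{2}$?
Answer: $-149892$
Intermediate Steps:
$g{\left(b \right)} = b^{2} - b$
$\left(-27 - 19 g{\left(\left(-3 - 2\right)^{2} \right)} 13\right) - 1665 = \left(-27 - 19 \left(-3 - 2\right)^{2} \left(-1 + \left(-3 - 2\right)^{2}\right) 13\right) - 1665 = \left(-27 - 19 \left(-5\right)^{2} \left(-1 + \left(-5\right)^{2}\right) 13\right) - 1665 = \left(-27 - 19 \cdot 25 \left(-1 + 25\right) 13\right) - 1665 = \left(-27 - 19 \cdot 25 \cdot 24 \cdot 13\right) - 1665 = \left(-27 - 19 \cdot 600 \cdot 13\right) - 1665 = \left(-27 - 148200\right) - 1665 = -148227 - 1665 = -149892$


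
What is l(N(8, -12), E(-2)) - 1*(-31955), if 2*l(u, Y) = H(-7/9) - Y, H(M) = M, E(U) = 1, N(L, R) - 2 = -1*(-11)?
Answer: 287587/9 ≈ 31954.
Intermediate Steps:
N(L, R) = 13 (N(L, R) = 2 - 1*(-11) = 2 + 11 = 13)
l(u, Y) = -7/18 - Y/2 (l(u, Y) = (-7/9 - Y)/2 = -7/18 - Y/2)
l(N(8, -12), E(-2)) - 1*(-31955) = (-7/18 - ½*1) - 1*(-31955) = (-7/18 - ½) + 31955 = -8/9 + 31955 = 287587/9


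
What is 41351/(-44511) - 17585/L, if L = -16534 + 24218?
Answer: -1100467019/342022524 ≈ -3.2175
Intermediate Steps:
L = 7684
41351/(-44511) - 17585/L = 41351/(-44511) - 17585/7684 = 41351*(-1/44511) - 17585*1/7684 = -41351/44511 - 17585/7684 = -1100467019/342022524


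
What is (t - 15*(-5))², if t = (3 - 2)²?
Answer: 5776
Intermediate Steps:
t = 1 (t = 1² = 1)
(t - 15*(-5))² = (1 - 15*(-5))² = (1 + 75)² = 76² = 5776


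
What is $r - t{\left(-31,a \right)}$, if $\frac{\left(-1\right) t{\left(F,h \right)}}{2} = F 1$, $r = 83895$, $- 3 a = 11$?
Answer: $83833$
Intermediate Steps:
$a = - \frac{11}{3}$ ($a = \left(- \frac{1}{3}\right) 11 = - \frac{11}{3} \approx -3.6667$)
$t{\left(F,h \right)} = - 2 F$ ($t{\left(F,h \right)} = - 2 F 1 = - 2 F$)
$r - t{\left(-31,a \right)} = 83895 - \left(-2\right) \left(-31\right) = 83895 - 62 = 83833$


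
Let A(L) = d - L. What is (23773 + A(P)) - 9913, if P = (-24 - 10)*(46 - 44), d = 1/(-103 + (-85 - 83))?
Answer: 3774487/271 ≈ 13928.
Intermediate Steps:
d = -1/271 (d = 1/(-103 - 168) = 1/(-271) = -1/271 ≈ -0.0036900)
P = -68 (P = -34*2 = -68)
A(L) = -1/271 - L
(23773 + A(P)) - 9913 = (23773 + (-1/271 - 1*(-68))) - 9913 = (23773 + (-1/271 + 68)) - 9913 = (23773 + 18427/271) - 9913 = 6460910/271 - 9913 = 3774487/271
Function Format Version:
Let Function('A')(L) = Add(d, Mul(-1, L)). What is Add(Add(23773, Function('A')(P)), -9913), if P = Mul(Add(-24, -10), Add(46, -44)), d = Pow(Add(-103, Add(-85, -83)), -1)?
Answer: Rational(3774487, 271) ≈ 13928.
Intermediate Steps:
d = Rational(-1, 271) (d = Pow(Add(-103, -168), -1) = Pow(-271, -1) = Rational(-1, 271) ≈ -0.0036900)
P = -68 (P = Mul(-34, 2) = -68)
Function('A')(L) = Add(Rational(-1, 271), Mul(-1, L))
Add(Add(23773, Function('A')(P)), -9913) = Add(Add(23773, Add(Rational(-1, 271), Mul(-1, -68))), -9913) = Add(Add(23773, Add(Rational(-1, 271), 68)), -9913) = Add(Add(23773, Rational(18427, 271)), -9913) = Add(Rational(6460910, 271), -9913) = Rational(3774487, 271)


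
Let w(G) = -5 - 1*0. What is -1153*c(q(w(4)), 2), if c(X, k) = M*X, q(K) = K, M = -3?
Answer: -17295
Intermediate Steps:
w(G) = -5 (w(G) = -5 + 0 = -5)
c(X, k) = -3*X
-1153*c(q(w(4)), 2) = -(-3459)*(-5) = -1153*15 = -17295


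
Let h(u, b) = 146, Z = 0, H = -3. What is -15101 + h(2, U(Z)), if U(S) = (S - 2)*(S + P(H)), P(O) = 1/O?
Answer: -14955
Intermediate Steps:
P(O) = 1/O
U(S) = (-2 + S)*(-⅓ + S) (U(S) = (S - 2)*(S + 1/(-3)) = (-2 + S)*(S - ⅓) = (-2 + S)*(-⅓ + S))
-15101 + h(2, U(Z)) = -15101 + 146 = -14955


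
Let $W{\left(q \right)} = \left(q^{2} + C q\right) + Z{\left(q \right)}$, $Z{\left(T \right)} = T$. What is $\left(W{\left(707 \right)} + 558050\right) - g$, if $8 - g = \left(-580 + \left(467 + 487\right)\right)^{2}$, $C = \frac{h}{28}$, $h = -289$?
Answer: $\frac{4764707}{4} \approx 1.1912 \cdot 10^{6}$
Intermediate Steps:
$C = - \frac{289}{28} \approx -10.321$
$W{\left(q \right)} = q^{2} - \frac{261 q}{28}$ ($W{\left(q \right)} = \left(q^{2} - \frac{289 q}{28}\right) + q = q^{2} - \frac{261 q}{28}$)
$g = -139868$ ($g = 8 - \left(-580 + \left(467 + 487\right)\right)^{2} = 8 - \left(-580 + 954\right)^{2} = 8 - 374^{2} = 8 - 139876 = -139868$)
$\left(W{\left(707 \right)} + 558050\right) - g = \left(\frac{1}{28} \cdot 707 \left(-261 + 28 \cdot 707\right) + 558050\right) - -139868 = \left(\frac{1}{28} \cdot 707 \left(-261 + 19796\right) + 558050\right) + 139868 = \left(\frac{1}{28} \cdot 707 \cdot 19535 + 558050\right) + 139868 = \left(\frac{1973035}{4} + 558050\right) + 139868 = \frac{4205235}{4} + 139868 = \frac{4764707}{4}$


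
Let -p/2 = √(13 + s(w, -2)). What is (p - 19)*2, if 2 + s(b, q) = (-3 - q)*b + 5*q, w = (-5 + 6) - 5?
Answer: -38 - 4*√5 ≈ -46.944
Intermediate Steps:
w = -4 (w = 1 - 5 = -4)
s(b, q) = -2 + 5*q + b*(-3 - q) (s(b, q) = -2 + ((-3 - q)*b + 5*q) = -2 + (b*(-3 - q) + 5*q) = -2 + (5*q + b*(-3 - q)) = -2 + 5*q + b*(-3 - q))
p = -2*√5 (p = -2*√(13 + (-2 - 3*(-4) + 5*(-2) - 1*(-4)*(-2))) = -2*√(13 + (-2 + 12 - 10 - 8)) = -2*√(13 - 8) = -2*√5 ≈ -4.4721)
(p - 19)*2 = (-2*√5 - 19)*2 = (-19 - 2*√5)*2 = -38 - 4*√5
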